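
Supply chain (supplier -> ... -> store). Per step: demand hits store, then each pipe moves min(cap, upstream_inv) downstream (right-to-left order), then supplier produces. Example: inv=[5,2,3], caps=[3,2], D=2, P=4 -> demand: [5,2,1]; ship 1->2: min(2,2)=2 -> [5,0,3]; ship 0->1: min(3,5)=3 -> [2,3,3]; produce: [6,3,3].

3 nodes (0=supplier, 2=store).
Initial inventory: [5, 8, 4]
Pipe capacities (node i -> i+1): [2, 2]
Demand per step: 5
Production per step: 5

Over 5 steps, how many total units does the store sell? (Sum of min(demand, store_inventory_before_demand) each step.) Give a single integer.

Step 1: sold=4 (running total=4) -> [8 8 2]
Step 2: sold=2 (running total=6) -> [11 8 2]
Step 3: sold=2 (running total=8) -> [14 8 2]
Step 4: sold=2 (running total=10) -> [17 8 2]
Step 5: sold=2 (running total=12) -> [20 8 2]

Answer: 12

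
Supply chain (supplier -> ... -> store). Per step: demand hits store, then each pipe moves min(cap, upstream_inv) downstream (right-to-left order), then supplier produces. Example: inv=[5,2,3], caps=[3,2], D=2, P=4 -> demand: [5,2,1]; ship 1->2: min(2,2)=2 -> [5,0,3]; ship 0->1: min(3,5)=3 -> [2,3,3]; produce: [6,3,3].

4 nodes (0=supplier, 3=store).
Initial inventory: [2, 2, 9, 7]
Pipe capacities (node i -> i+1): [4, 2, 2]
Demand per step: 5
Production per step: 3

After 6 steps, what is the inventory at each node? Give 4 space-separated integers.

Step 1: demand=5,sold=5 ship[2->3]=2 ship[1->2]=2 ship[0->1]=2 prod=3 -> inv=[3 2 9 4]
Step 2: demand=5,sold=4 ship[2->3]=2 ship[1->2]=2 ship[0->1]=3 prod=3 -> inv=[3 3 9 2]
Step 3: demand=5,sold=2 ship[2->3]=2 ship[1->2]=2 ship[0->1]=3 prod=3 -> inv=[3 4 9 2]
Step 4: demand=5,sold=2 ship[2->3]=2 ship[1->2]=2 ship[0->1]=3 prod=3 -> inv=[3 5 9 2]
Step 5: demand=5,sold=2 ship[2->3]=2 ship[1->2]=2 ship[0->1]=3 prod=3 -> inv=[3 6 9 2]
Step 6: demand=5,sold=2 ship[2->3]=2 ship[1->2]=2 ship[0->1]=3 prod=3 -> inv=[3 7 9 2]

3 7 9 2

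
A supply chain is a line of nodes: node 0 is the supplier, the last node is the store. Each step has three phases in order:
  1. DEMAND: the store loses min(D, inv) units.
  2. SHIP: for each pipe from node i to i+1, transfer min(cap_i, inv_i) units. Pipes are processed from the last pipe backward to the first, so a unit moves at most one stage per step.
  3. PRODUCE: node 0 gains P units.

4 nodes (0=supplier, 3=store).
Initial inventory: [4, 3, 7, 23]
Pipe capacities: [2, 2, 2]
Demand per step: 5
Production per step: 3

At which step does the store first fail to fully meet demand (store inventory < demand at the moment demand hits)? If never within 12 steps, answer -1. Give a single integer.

Step 1: demand=5,sold=5 ship[2->3]=2 ship[1->2]=2 ship[0->1]=2 prod=3 -> [5 3 7 20]
Step 2: demand=5,sold=5 ship[2->3]=2 ship[1->2]=2 ship[0->1]=2 prod=3 -> [6 3 7 17]
Step 3: demand=5,sold=5 ship[2->3]=2 ship[1->2]=2 ship[0->1]=2 prod=3 -> [7 3 7 14]
Step 4: demand=5,sold=5 ship[2->3]=2 ship[1->2]=2 ship[0->1]=2 prod=3 -> [8 3 7 11]
Step 5: demand=5,sold=5 ship[2->3]=2 ship[1->2]=2 ship[0->1]=2 prod=3 -> [9 3 7 8]
Step 6: demand=5,sold=5 ship[2->3]=2 ship[1->2]=2 ship[0->1]=2 prod=3 -> [10 3 7 5]
Step 7: demand=5,sold=5 ship[2->3]=2 ship[1->2]=2 ship[0->1]=2 prod=3 -> [11 3 7 2]
Step 8: demand=5,sold=2 ship[2->3]=2 ship[1->2]=2 ship[0->1]=2 prod=3 -> [12 3 7 2]
Step 9: demand=5,sold=2 ship[2->3]=2 ship[1->2]=2 ship[0->1]=2 prod=3 -> [13 3 7 2]
Step 10: demand=5,sold=2 ship[2->3]=2 ship[1->2]=2 ship[0->1]=2 prod=3 -> [14 3 7 2]
Step 11: demand=5,sold=2 ship[2->3]=2 ship[1->2]=2 ship[0->1]=2 prod=3 -> [15 3 7 2]
Step 12: demand=5,sold=2 ship[2->3]=2 ship[1->2]=2 ship[0->1]=2 prod=3 -> [16 3 7 2]
First stockout at step 8

8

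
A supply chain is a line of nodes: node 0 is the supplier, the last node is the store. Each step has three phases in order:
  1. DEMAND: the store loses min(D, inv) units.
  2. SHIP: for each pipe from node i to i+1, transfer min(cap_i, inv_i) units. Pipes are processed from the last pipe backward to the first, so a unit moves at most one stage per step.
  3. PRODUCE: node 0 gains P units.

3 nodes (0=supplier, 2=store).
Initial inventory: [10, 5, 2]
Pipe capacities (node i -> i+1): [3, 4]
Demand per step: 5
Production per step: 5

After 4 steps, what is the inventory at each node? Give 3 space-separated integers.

Step 1: demand=5,sold=2 ship[1->2]=4 ship[0->1]=3 prod=5 -> inv=[12 4 4]
Step 2: demand=5,sold=4 ship[1->2]=4 ship[0->1]=3 prod=5 -> inv=[14 3 4]
Step 3: demand=5,sold=4 ship[1->2]=3 ship[0->1]=3 prod=5 -> inv=[16 3 3]
Step 4: demand=5,sold=3 ship[1->2]=3 ship[0->1]=3 prod=5 -> inv=[18 3 3]

18 3 3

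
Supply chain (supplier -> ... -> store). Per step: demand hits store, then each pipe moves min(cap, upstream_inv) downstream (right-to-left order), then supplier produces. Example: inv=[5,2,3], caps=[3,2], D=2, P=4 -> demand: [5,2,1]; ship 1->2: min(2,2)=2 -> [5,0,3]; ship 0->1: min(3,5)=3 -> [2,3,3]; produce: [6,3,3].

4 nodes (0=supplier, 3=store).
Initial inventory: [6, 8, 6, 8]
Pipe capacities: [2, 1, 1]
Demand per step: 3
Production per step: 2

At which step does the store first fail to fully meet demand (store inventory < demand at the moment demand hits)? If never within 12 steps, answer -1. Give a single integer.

Step 1: demand=3,sold=3 ship[2->3]=1 ship[1->2]=1 ship[0->1]=2 prod=2 -> [6 9 6 6]
Step 2: demand=3,sold=3 ship[2->3]=1 ship[1->2]=1 ship[0->1]=2 prod=2 -> [6 10 6 4]
Step 3: demand=3,sold=3 ship[2->3]=1 ship[1->2]=1 ship[0->1]=2 prod=2 -> [6 11 6 2]
Step 4: demand=3,sold=2 ship[2->3]=1 ship[1->2]=1 ship[0->1]=2 prod=2 -> [6 12 6 1]
Step 5: demand=3,sold=1 ship[2->3]=1 ship[1->2]=1 ship[0->1]=2 prod=2 -> [6 13 6 1]
Step 6: demand=3,sold=1 ship[2->3]=1 ship[1->2]=1 ship[0->1]=2 prod=2 -> [6 14 6 1]
Step 7: demand=3,sold=1 ship[2->3]=1 ship[1->2]=1 ship[0->1]=2 prod=2 -> [6 15 6 1]
Step 8: demand=3,sold=1 ship[2->3]=1 ship[1->2]=1 ship[0->1]=2 prod=2 -> [6 16 6 1]
Step 9: demand=3,sold=1 ship[2->3]=1 ship[1->2]=1 ship[0->1]=2 prod=2 -> [6 17 6 1]
Step 10: demand=3,sold=1 ship[2->3]=1 ship[1->2]=1 ship[0->1]=2 prod=2 -> [6 18 6 1]
Step 11: demand=3,sold=1 ship[2->3]=1 ship[1->2]=1 ship[0->1]=2 prod=2 -> [6 19 6 1]
Step 12: demand=3,sold=1 ship[2->3]=1 ship[1->2]=1 ship[0->1]=2 prod=2 -> [6 20 6 1]
First stockout at step 4

4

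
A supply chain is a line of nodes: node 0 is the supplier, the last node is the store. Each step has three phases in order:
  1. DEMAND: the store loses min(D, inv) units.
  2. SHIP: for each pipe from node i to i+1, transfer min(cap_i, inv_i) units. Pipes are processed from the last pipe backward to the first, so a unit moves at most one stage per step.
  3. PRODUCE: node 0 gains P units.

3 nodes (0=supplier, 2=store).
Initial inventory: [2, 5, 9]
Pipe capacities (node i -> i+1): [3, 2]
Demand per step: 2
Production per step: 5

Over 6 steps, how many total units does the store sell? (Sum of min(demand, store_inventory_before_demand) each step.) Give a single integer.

Answer: 12

Derivation:
Step 1: sold=2 (running total=2) -> [5 5 9]
Step 2: sold=2 (running total=4) -> [7 6 9]
Step 3: sold=2 (running total=6) -> [9 7 9]
Step 4: sold=2 (running total=8) -> [11 8 9]
Step 5: sold=2 (running total=10) -> [13 9 9]
Step 6: sold=2 (running total=12) -> [15 10 9]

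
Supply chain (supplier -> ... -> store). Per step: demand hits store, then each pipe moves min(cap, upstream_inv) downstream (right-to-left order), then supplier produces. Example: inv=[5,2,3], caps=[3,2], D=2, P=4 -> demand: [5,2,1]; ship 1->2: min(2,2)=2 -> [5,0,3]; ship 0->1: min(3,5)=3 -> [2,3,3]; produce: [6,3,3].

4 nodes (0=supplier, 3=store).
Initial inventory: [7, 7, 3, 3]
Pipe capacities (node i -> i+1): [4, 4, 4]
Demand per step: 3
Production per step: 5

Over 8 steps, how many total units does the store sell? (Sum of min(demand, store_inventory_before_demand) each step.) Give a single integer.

Answer: 24

Derivation:
Step 1: sold=3 (running total=3) -> [8 7 4 3]
Step 2: sold=3 (running total=6) -> [9 7 4 4]
Step 3: sold=3 (running total=9) -> [10 7 4 5]
Step 4: sold=3 (running total=12) -> [11 7 4 6]
Step 5: sold=3 (running total=15) -> [12 7 4 7]
Step 6: sold=3 (running total=18) -> [13 7 4 8]
Step 7: sold=3 (running total=21) -> [14 7 4 9]
Step 8: sold=3 (running total=24) -> [15 7 4 10]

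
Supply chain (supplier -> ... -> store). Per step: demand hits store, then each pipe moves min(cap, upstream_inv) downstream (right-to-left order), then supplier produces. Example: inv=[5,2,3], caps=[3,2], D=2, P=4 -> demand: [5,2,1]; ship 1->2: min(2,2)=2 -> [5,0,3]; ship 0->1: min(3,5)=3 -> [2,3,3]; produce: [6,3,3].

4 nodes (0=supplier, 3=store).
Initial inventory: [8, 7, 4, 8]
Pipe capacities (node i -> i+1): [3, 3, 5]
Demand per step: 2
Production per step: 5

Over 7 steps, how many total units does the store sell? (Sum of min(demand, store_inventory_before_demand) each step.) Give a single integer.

Step 1: sold=2 (running total=2) -> [10 7 3 10]
Step 2: sold=2 (running total=4) -> [12 7 3 11]
Step 3: sold=2 (running total=6) -> [14 7 3 12]
Step 4: sold=2 (running total=8) -> [16 7 3 13]
Step 5: sold=2 (running total=10) -> [18 7 3 14]
Step 6: sold=2 (running total=12) -> [20 7 3 15]
Step 7: sold=2 (running total=14) -> [22 7 3 16]

Answer: 14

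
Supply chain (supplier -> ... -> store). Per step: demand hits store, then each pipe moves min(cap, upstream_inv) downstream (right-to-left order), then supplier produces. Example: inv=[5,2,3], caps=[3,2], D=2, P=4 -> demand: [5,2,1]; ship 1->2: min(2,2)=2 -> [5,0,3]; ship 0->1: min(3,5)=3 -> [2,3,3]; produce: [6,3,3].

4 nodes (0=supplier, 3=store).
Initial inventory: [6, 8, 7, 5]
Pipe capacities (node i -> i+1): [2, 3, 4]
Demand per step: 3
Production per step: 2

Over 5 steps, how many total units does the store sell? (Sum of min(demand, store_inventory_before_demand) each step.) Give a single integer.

Step 1: sold=3 (running total=3) -> [6 7 6 6]
Step 2: sold=3 (running total=6) -> [6 6 5 7]
Step 3: sold=3 (running total=9) -> [6 5 4 8]
Step 4: sold=3 (running total=12) -> [6 4 3 9]
Step 5: sold=3 (running total=15) -> [6 3 3 9]

Answer: 15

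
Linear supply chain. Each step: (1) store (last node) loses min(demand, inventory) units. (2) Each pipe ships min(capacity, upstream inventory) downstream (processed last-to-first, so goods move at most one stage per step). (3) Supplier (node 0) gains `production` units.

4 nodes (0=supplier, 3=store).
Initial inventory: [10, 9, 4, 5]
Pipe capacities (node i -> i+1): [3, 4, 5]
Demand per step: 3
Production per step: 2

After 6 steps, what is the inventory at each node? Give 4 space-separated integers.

Step 1: demand=3,sold=3 ship[2->3]=4 ship[1->2]=4 ship[0->1]=3 prod=2 -> inv=[9 8 4 6]
Step 2: demand=3,sold=3 ship[2->3]=4 ship[1->2]=4 ship[0->1]=3 prod=2 -> inv=[8 7 4 7]
Step 3: demand=3,sold=3 ship[2->3]=4 ship[1->2]=4 ship[0->1]=3 prod=2 -> inv=[7 6 4 8]
Step 4: demand=3,sold=3 ship[2->3]=4 ship[1->2]=4 ship[0->1]=3 prod=2 -> inv=[6 5 4 9]
Step 5: demand=3,sold=3 ship[2->3]=4 ship[1->2]=4 ship[0->1]=3 prod=2 -> inv=[5 4 4 10]
Step 6: demand=3,sold=3 ship[2->3]=4 ship[1->2]=4 ship[0->1]=3 prod=2 -> inv=[4 3 4 11]

4 3 4 11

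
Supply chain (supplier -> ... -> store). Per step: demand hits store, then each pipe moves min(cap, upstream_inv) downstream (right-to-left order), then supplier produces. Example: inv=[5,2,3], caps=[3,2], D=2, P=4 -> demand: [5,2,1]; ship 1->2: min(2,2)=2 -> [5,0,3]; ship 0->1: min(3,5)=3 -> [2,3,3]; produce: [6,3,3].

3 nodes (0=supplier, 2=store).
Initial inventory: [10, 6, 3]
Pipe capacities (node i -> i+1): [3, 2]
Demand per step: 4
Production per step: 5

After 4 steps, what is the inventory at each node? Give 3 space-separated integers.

Step 1: demand=4,sold=3 ship[1->2]=2 ship[0->1]=3 prod=5 -> inv=[12 7 2]
Step 2: demand=4,sold=2 ship[1->2]=2 ship[0->1]=3 prod=5 -> inv=[14 8 2]
Step 3: demand=4,sold=2 ship[1->2]=2 ship[0->1]=3 prod=5 -> inv=[16 9 2]
Step 4: demand=4,sold=2 ship[1->2]=2 ship[0->1]=3 prod=5 -> inv=[18 10 2]

18 10 2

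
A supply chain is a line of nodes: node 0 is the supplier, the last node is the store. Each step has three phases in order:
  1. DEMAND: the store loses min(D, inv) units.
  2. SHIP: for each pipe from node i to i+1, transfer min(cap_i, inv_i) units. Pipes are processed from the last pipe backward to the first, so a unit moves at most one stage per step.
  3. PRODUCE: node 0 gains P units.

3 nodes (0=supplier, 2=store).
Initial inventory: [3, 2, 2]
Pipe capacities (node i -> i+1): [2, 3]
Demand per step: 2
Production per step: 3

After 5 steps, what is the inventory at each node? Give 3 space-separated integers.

Step 1: demand=2,sold=2 ship[1->2]=2 ship[0->1]=2 prod=3 -> inv=[4 2 2]
Step 2: demand=2,sold=2 ship[1->2]=2 ship[0->1]=2 prod=3 -> inv=[5 2 2]
Step 3: demand=2,sold=2 ship[1->2]=2 ship[0->1]=2 prod=3 -> inv=[6 2 2]
Step 4: demand=2,sold=2 ship[1->2]=2 ship[0->1]=2 prod=3 -> inv=[7 2 2]
Step 5: demand=2,sold=2 ship[1->2]=2 ship[0->1]=2 prod=3 -> inv=[8 2 2]

8 2 2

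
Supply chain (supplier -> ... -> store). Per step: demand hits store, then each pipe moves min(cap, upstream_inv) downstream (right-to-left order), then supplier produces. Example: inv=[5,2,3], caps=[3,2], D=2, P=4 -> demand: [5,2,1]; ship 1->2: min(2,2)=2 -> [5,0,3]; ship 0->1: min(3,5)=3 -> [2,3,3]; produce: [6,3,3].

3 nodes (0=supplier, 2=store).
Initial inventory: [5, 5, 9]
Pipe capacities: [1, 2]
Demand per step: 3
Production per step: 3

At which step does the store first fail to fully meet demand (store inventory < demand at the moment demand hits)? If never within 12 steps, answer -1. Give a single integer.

Step 1: demand=3,sold=3 ship[1->2]=2 ship[0->1]=1 prod=3 -> [7 4 8]
Step 2: demand=3,sold=3 ship[1->2]=2 ship[0->1]=1 prod=3 -> [9 3 7]
Step 3: demand=3,sold=3 ship[1->2]=2 ship[0->1]=1 prod=3 -> [11 2 6]
Step 4: demand=3,sold=3 ship[1->2]=2 ship[0->1]=1 prod=3 -> [13 1 5]
Step 5: demand=3,sold=3 ship[1->2]=1 ship[0->1]=1 prod=3 -> [15 1 3]
Step 6: demand=3,sold=3 ship[1->2]=1 ship[0->1]=1 prod=3 -> [17 1 1]
Step 7: demand=3,sold=1 ship[1->2]=1 ship[0->1]=1 prod=3 -> [19 1 1]
Step 8: demand=3,sold=1 ship[1->2]=1 ship[0->1]=1 prod=3 -> [21 1 1]
Step 9: demand=3,sold=1 ship[1->2]=1 ship[0->1]=1 prod=3 -> [23 1 1]
Step 10: demand=3,sold=1 ship[1->2]=1 ship[0->1]=1 prod=3 -> [25 1 1]
Step 11: demand=3,sold=1 ship[1->2]=1 ship[0->1]=1 prod=3 -> [27 1 1]
Step 12: demand=3,sold=1 ship[1->2]=1 ship[0->1]=1 prod=3 -> [29 1 1]
First stockout at step 7

7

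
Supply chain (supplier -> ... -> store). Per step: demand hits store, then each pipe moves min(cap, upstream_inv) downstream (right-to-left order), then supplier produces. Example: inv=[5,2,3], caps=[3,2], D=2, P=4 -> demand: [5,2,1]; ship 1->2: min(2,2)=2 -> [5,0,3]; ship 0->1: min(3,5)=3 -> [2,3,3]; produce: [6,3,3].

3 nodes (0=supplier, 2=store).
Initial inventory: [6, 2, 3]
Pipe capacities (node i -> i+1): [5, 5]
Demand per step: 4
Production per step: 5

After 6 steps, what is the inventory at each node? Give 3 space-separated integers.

Step 1: demand=4,sold=3 ship[1->2]=2 ship[0->1]=5 prod=5 -> inv=[6 5 2]
Step 2: demand=4,sold=2 ship[1->2]=5 ship[0->1]=5 prod=5 -> inv=[6 5 5]
Step 3: demand=4,sold=4 ship[1->2]=5 ship[0->1]=5 prod=5 -> inv=[6 5 6]
Step 4: demand=4,sold=4 ship[1->2]=5 ship[0->1]=5 prod=5 -> inv=[6 5 7]
Step 5: demand=4,sold=4 ship[1->2]=5 ship[0->1]=5 prod=5 -> inv=[6 5 8]
Step 6: demand=4,sold=4 ship[1->2]=5 ship[0->1]=5 prod=5 -> inv=[6 5 9]

6 5 9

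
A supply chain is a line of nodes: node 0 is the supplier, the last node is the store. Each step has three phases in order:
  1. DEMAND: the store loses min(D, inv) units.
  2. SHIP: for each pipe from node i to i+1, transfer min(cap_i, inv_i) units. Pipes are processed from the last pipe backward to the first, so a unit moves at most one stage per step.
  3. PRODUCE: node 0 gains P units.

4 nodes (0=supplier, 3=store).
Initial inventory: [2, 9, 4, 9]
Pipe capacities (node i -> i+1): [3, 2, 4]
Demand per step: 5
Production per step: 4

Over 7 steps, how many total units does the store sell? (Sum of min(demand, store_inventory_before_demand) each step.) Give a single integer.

Answer: 23

Derivation:
Step 1: sold=5 (running total=5) -> [4 9 2 8]
Step 2: sold=5 (running total=10) -> [5 10 2 5]
Step 3: sold=5 (running total=15) -> [6 11 2 2]
Step 4: sold=2 (running total=17) -> [7 12 2 2]
Step 5: sold=2 (running total=19) -> [8 13 2 2]
Step 6: sold=2 (running total=21) -> [9 14 2 2]
Step 7: sold=2 (running total=23) -> [10 15 2 2]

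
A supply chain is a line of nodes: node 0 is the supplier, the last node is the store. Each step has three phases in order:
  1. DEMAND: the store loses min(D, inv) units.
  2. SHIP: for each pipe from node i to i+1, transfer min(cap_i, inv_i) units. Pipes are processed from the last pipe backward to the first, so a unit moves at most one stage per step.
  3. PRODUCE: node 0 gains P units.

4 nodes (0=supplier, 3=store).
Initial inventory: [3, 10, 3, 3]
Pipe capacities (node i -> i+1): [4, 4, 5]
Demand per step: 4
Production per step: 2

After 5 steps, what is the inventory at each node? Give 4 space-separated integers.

Step 1: demand=4,sold=3 ship[2->3]=3 ship[1->2]=4 ship[0->1]=3 prod=2 -> inv=[2 9 4 3]
Step 2: demand=4,sold=3 ship[2->3]=4 ship[1->2]=4 ship[0->1]=2 prod=2 -> inv=[2 7 4 4]
Step 3: demand=4,sold=4 ship[2->3]=4 ship[1->2]=4 ship[0->1]=2 prod=2 -> inv=[2 5 4 4]
Step 4: demand=4,sold=4 ship[2->3]=4 ship[1->2]=4 ship[0->1]=2 prod=2 -> inv=[2 3 4 4]
Step 5: demand=4,sold=4 ship[2->3]=4 ship[1->2]=3 ship[0->1]=2 prod=2 -> inv=[2 2 3 4]

2 2 3 4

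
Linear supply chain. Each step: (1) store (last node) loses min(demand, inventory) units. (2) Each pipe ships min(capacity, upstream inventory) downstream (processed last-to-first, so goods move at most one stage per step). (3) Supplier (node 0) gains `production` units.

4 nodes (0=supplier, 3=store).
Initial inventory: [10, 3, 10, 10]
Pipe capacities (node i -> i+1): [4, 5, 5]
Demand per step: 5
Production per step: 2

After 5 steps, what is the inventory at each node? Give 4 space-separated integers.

Step 1: demand=5,sold=5 ship[2->3]=5 ship[1->2]=3 ship[0->1]=4 prod=2 -> inv=[8 4 8 10]
Step 2: demand=5,sold=5 ship[2->3]=5 ship[1->2]=4 ship[0->1]=4 prod=2 -> inv=[6 4 7 10]
Step 3: demand=5,sold=5 ship[2->3]=5 ship[1->2]=4 ship[0->1]=4 prod=2 -> inv=[4 4 6 10]
Step 4: demand=5,sold=5 ship[2->3]=5 ship[1->2]=4 ship[0->1]=4 prod=2 -> inv=[2 4 5 10]
Step 5: demand=5,sold=5 ship[2->3]=5 ship[1->2]=4 ship[0->1]=2 prod=2 -> inv=[2 2 4 10]

2 2 4 10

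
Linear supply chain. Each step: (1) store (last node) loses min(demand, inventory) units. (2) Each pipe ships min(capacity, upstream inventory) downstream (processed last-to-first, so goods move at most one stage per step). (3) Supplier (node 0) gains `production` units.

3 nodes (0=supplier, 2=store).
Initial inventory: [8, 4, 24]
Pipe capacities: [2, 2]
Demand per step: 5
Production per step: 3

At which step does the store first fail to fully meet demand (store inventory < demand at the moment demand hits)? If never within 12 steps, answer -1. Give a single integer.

Step 1: demand=5,sold=5 ship[1->2]=2 ship[0->1]=2 prod=3 -> [9 4 21]
Step 2: demand=5,sold=5 ship[1->2]=2 ship[0->1]=2 prod=3 -> [10 4 18]
Step 3: demand=5,sold=5 ship[1->2]=2 ship[0->1]=2 prod=3 -> [11 4 15]
Step 4: demand=5,sold=5 ship[1->2]=2 ship[0->1]=2 prod=3 -> [12 4 12]
Step 5: demand=5,sold=5 ship[1->2]=2 ship[0->1]=2 prod=3 -> [13 4 9]
Step 6: demand=5,sold=5 ship[1->2]=2 ship[0->1]=2 prod=3 -> [14 4 6]
Step 7: demand=5,sold=5 ship[1->2]=2 ship[0->1]=2 prod=3 -> [15 4 3]
Step 8: demand=5,sold=3 ship[1->2]=2 ship[0->1]=2 prod=3 -> [16 4 2]
Step 9: demand=5,sold=2 ship[1->2]=2 ship[0->1]=2 prod=3 -> [17 4 2]
Step 10: demand=5,sold=2 ship[1->2]=2 ship[0->1]=2 prod=3 -> [18 4 2]
Step 11: demand=5,sold=2 ship[1->2]=2 ship[0->1]=2 prod=3 -> [19 4 2]
Step 12: demand=5,sold=2 ship[1->2]=2 ship[0->1]=2 prod=3 -> [20 4 2]
First stockout at step 8

8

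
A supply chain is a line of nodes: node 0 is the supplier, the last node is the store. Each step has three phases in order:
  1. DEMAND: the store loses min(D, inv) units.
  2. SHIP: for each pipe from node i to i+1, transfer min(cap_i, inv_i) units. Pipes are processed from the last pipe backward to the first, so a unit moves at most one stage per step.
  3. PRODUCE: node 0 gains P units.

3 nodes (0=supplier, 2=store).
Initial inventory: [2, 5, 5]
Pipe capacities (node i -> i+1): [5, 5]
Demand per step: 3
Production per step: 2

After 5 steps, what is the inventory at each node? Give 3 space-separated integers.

Step 1: demand=3,sold=3 ship[1->2]=5 ship[0->1]=2 prod=2 -> inv=[2 2 7]
Step 2: demand=3,sold=3 ship[1->2]=2 ship[0->1]=2 prod=2 -> inv=[2 2 6]
Step 3: demand=3,sold=3 ship[1->2]=2 ship[0->1]=2 prod=2 -> inv=[2 2 5]
Step 4: demand=3,sold=3 ship[1->2]=2 ship[0->1]=2 prod=2 -> inv=[2 2 4]
Step 5: demand=3,sold=3 ship[1->2]=2 ship[0->1]=2 prod=2 -> inv=[2 2 3]

2 2 3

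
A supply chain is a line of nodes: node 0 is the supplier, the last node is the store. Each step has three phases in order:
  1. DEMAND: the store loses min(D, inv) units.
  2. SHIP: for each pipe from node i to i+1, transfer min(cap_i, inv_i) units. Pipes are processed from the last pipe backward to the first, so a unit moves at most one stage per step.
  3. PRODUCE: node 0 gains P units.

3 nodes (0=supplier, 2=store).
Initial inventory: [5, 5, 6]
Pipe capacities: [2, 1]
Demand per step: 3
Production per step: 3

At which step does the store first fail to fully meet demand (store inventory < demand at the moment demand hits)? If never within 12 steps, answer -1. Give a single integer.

Step 1: demand=3,sold=3 ship[1->2]=1 ship[0->1]=2 prod=3 -> [6 6 4]
Step 2: demand=3,sold=3 ship[1->2]=1 ship[0->1]=2 prod=3 -> [7 7 2]
Step 3: demand=3,sold=2 ship[1->2]=1 ship[0->1]=2 prod=3 -> [8 8 1]
Step 4: demand=3,sold=1 ship[1->2]=1 ship[0->1]=2 prod=3 -> [9 9 1]
Step 5: demand=3,sold=1 ship[1->2]=1 ship[0->1]=2 prod=3 -> [10 10 1]
Step 6: demand=3,sold=1 ship[1->2]=1 ship[0->1]=2 prod=3 -> [11 11 1]
Step 7: demand=3,sold=1 ship[1->2]=1 ship[0->1]=2 prod=3 -> [12 12 1]
Step 8: demand=3,sold=1 ship[1->2]=1 ship[0->1]=2 prod=3 -> [13 13 1]
Step 9: demand=3,sold=1 ship[1->2]=1 ship[0->1]=2 prod=3 -> [14 14 1]
Step 10: demand=3,sold=1 ship[1->2]=1 ship[0->1]=2 prod=3 -> [15 15 1]
Step 11: demand=3,sold=1 ship[1->2]=1 ship[0->1]=2 prod=3 -> [16 16 1]
Step 12: demand=3,sold=1 ship[1->2]=1 ship[0->1]=2 prod=3 -> [17 17 1]
First stockout at step 3

3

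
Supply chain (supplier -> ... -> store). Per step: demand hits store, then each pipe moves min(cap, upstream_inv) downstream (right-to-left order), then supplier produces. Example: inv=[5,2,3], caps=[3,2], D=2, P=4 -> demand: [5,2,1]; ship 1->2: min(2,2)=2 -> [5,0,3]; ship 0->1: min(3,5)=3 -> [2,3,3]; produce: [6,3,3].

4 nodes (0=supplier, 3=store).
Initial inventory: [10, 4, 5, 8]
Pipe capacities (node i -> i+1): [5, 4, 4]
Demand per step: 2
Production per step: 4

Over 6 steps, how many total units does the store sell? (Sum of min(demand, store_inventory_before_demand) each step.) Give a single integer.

Answer: 12

Derivation:
Step 1: sold=2 (running total=2) -> [9 5 5 10]
Step 2: sold=2 (running total=4) -> [8 6 5 12]
Step 3: sold=2 (running total=6) -> [7 7 5 14]
Step 4: sold=2 (running total=8) -> [6 8 5 16]
Step 5: sold=2 (running total=10) -> [5 9 5 18]
Step 6: sold=2 (running total=12) -> [4 10 5 20]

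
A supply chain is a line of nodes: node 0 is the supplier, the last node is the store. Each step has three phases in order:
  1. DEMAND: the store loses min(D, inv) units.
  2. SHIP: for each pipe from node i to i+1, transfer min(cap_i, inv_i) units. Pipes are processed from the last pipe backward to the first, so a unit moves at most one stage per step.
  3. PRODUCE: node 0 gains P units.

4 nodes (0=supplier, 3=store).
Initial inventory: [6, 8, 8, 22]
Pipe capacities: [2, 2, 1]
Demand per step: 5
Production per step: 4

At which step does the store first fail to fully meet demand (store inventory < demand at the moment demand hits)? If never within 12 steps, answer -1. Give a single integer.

Step 1: demand=5,sold=5 ship[2->3]=1 ship[1->2]=2 ship[0->1]=2 prod=4 -> [8 8 9 18]
Step 2: demand=5,sold=5 ship[2->3]=1 ship[1->2]=2 ship[0->1]=2 prod=4 -> [10 8 10 14]
Step 3: demand=5,sold=5 ship[2->3]=1 ship[1->2]=2 ship[0->1]=2 prod=4 -> [12 8 11 10]
Step 4: demand=5,sold=5 ship[2->3]=1 ship[1->2]=2 ship[0->1]=2 prod=4 -> [14 8 12 6]
Step 5: demand=5,sold=5 ship[2->3]=1 ship[1->2]=2 ship[0->1]=2 prod=4 -> [16 8 13 2]
Step 6: demand=5,sold=2 ship[2->3]=1 ship[1->2]=2 ship[0->1]=2 prod=4 -> [18 8 14 1]
Step 7: demand=5,sold=1 ship[2->3]=1 ship[1->2]=2 ship[0->1]=2 prod=4 -> [20 8 15 1]
Step 8: demand=5,sold=1 ship[2->3]=1 ship[1->2]=2 ship[0->1]=2 prod=4 -> [22 8 16 1]
Step 9: demand=5,sold=1 ship[2->3]=1 ship[1->2]=2 ship[0->1]=2 prod=4 -> [24 8 17 1]
Step 10: demand=5,sold=1 ship[2->3]=1 ship[1->2]=2 ship[0->1]=2 prod=4 -> [26 8 18 1]
Step 11: demand=5,sold=1 ship[2->3]=1 ship[1->2]=2 ship[0->1]=2 prod=4 -> [28 8 19 1]
Step 12: demand=5,sold=1 ship[2->3]=1 ship[1->2]=2 ship[0->1]=2 prod=4 -> [30 8 20 1]
First stockout at step 6

6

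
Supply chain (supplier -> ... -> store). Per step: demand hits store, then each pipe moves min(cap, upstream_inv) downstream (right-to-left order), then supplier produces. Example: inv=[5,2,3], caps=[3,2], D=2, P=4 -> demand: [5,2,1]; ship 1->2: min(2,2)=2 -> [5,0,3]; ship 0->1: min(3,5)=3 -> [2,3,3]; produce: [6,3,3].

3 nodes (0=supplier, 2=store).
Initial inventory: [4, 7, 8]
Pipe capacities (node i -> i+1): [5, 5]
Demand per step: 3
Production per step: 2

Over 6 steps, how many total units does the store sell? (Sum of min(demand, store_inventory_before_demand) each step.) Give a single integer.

Answer: 18

Derivation:
Step 1: sold=3 (running total=3) -> [2 6 10]
Step 2: sold=3 (running total=6) -> [2 3 12]
Step 3: sold=3 (running total=9) -> [2 2 12]
Step 4: sold=3 (running total=12) -> [2 2 11]
Step 5: sold=3 (running total=15) -> [2 2 10]
Step 6: sold=3 (running total=18) -> [2 2 9]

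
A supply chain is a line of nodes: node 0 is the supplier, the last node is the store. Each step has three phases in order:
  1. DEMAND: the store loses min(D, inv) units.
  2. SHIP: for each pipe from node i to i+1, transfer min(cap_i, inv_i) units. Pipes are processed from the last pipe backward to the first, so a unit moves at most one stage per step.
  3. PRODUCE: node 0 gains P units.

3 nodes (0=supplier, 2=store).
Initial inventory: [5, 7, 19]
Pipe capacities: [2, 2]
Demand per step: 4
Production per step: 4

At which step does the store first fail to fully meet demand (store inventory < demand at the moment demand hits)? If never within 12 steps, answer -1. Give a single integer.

Step 1: demand=4,sold=4 ship[1->2]=2 ship[0->1]=2 prod=4 -> [7 7 17]
Step 2: demand=4,sold=4 ship[1->2]=2 ship[0->1]=2 prod=4 -> [9 7 15]
Step 3: demand=4,sold=4 ship[1->2]=2 ship[0->1]=2 prod=4 -> [11 7 13]
Step 4: demand=4,sold=4 ship[1->2]=2 ship[0->1]=2 prod=4 -> [13 7 11]
Step 5: demand=4,sold=4 ship[1->2]=2 ship[0->1]=2 prod=4 -> [15 7 9]
Step 6: demand=4,sold=4 ship[1->2]=2 ship[0->1]=2 prod=4 -> [17 7 7]
Step 7: demand=4,sold=4 ship[1->2]=2 ship[0->1]=2 prod=4 -> [19 7 5]
Step 8: demand=4,sold=4 ship[1->2]=2 ship[0->1]=2 prod=4 -> [21 7 3]
Step 9: demand=4,sold=3 ship[1->2]=2 ship[0->1]=2 prod=4 -> [23 7 2]
Step 10: demand=4,sold=2 ship[1->2]=2 ship[0->1]=2 prod=4 -> [25 7 2]
Step 11: demand=4,sold=2 ship[1->2]=2 ship[0->1]=2 prod=4 -> [27 7 2]
Step 12: demand=4,sold=2 ship[1->2]=2 ship[0->1]=2 prod=4 -> [29 7 2]
First stockout at step 9

9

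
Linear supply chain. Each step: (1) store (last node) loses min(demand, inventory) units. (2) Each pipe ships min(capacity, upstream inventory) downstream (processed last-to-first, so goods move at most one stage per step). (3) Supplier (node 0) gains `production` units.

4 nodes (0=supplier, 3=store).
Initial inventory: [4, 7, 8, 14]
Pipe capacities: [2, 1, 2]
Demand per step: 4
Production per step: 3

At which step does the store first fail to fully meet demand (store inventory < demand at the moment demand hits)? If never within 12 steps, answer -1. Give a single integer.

Step 1: demand=4,sold=4 ship[2->3]=2 ship[1->2]=1 ship[0->1]=2 prod=3 -> [5 8 7 12]
Step 2: demand=4,sold=4 ship[2->3]=2 ship[1->2]=1 ship[0->1]=2 prod=3 -> [6 9 6 10]
Step 3: demand=4,sold=4 ship[2->3]=2 ship[1->2]=1 ship[0->1]=2 prod=3 -> [7 10 5 8]
Step 4: demand=4,sold=4 ship[2->3]=2 ship[1->2]=1 ship[0->1]=2 prod=3 -> [8 11 4 6]
Step 5: demand=4,sold=4 ship[2->3]=2 ship[1->2]=1 ship[0->1]=2 prod=3 -> [9 12 3 4]
Step 6: demand=4,sold=4 ship[2->3]=2 ship[1->2]=1 ship[0->1]=2 prod=3 -> [10 13 2 2]
Step 7: demand=4,sold=2 ship[2->3]=2 ship[1->2]=1 ship[0->1]=2 prod=3 -> [11 14 1 2]
Step 8: demand=4,sold=2 ship[2->3]=1 ship[1->2]=1 ship[0->1]=2 prod=3 -> [12 15 1 1]
Step 9: demand=4,sold=1 ship[2->3]=1 ship[1->2]=1 ship[0->1]=2 prod=3 -> [13 16 1 1]
Step 10: demand=4,sold=1 ship[2->3]=1 ship[1->2]=1 ship[0->1]=2 prod=3 -> [14 17 1 1]
Step 11: demand=4,sold=1 ship[2->3]=1 ship[1->2]=1 ship[0->1]=2 prod=3 -> [15 18 1 1]
Step 12: demand=4,sold=1 ship[2->3]=1 ship[1->2]=1 ship[0->1]=2 prod=3 -> [16 19 1 1]
First stockout at step 7

7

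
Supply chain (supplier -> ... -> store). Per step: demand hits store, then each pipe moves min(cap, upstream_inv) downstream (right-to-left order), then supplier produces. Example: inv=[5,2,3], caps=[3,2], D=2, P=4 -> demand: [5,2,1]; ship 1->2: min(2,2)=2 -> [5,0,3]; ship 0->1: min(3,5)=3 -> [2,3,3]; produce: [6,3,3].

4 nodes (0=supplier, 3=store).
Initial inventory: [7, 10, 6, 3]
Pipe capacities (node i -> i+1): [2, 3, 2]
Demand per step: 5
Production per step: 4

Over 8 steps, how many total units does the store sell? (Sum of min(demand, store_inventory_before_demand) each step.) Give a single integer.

Answer: 17

Derivation:
Step 1: sold=3 (running total=3) -> [9 9 7 2]
Step 2: sold=2 (running total=5) -> [11 8 8 2]
Step 3: sold=2 (running total=7) -> [13 7 9 2]
Step 4: sold=2 (running total=9) -> [15 6 10 2]
Step 5: sold=2 (running total=11) -> [17 5 11 2]
Step 6: sold=2 (running total=13) -> [19 4 12 2]
Step 7: sold=2 (running total=15) -> [21 3 13 2]
Step 8: sold=2 (running total=17) -> [23 2 14 2]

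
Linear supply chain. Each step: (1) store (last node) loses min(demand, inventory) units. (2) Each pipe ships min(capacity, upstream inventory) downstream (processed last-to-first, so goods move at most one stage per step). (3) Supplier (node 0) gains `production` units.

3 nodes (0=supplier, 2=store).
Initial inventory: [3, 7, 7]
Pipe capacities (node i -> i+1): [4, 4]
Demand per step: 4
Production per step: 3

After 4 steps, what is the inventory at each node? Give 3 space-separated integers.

Step 1: demand=4,sold=4 ship[1->2]=4 ship[0->1]=3 prod=3 -> inv=[3 6 7]
Step 2: demand=4,sold=4 ship[1->2]=4 ship[0->1]=3 prod=3 -> inv=[3 5 7]
Step 3: demand=4,sold=4 ship[1->2]=4 ship[0->1]=3 prod=3 -> inv=[3 4 7]
Step 4: demand=4,sold=4 ship[1->2]=4 ship[0->1]=3 prod=3 -> inv=[3 3 7]

3 3 7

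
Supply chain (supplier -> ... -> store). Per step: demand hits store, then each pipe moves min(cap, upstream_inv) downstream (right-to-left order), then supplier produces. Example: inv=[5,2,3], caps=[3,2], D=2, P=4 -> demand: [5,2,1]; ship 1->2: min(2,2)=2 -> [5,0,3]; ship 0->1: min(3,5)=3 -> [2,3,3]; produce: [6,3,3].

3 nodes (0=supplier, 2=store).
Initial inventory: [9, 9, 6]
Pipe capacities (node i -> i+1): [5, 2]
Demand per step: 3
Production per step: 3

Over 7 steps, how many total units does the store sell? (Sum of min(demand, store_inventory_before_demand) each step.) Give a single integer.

Answer: 18

Derivation:
Step 1: sold=3 (running total=3) -> [7 12 5]
Step 2: sold=3 (running total=6) -> [5 15 4]
Step 3: sold=3 (running total=9) -> [3 18 3]
Step 4: sold=3 (running total=12) -> [3 19 2]
Step 5: sold=2 (running total=14) -> [3 20 2]
Step 6: sold=2 (running total=16) -> [3 21 2]
Step 7: sold=2 (running total=18) -> [3 22 2]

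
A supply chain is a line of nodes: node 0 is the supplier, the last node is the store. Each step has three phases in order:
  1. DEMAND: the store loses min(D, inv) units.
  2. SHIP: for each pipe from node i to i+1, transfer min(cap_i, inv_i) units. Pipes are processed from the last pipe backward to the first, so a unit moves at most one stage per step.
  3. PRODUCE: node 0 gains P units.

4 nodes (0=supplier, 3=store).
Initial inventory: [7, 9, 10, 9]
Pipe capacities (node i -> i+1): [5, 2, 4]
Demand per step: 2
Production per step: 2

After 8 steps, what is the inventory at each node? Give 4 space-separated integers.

Step 1: demand=2,sold=2 ship[2->3]=4 ship[1->2]=2 ship[0->1]=5 prod=2 -> inv=[4 12 8 11]
Step 2: demand=2,sold=2 ship[2->3]=4 ship[1->2]=2 ship[0->1]=4 prod=2 -> inv=[2 14 6 13]
Step 3: demand=2,sold=2 ship[2->3]=4 ship[1->2]=2 ship[0->1]=2 prod=2 -> inv=[2 14 4 15]
Step 4: demand=2,sold=2 ship[2->3]=4 ship[1->2]=2 ship[0->1]=2 prod=2 -> inv=[2 14 2 17]
Step 5: demand=2,sold=2 ship[2->3]=2 ship[1->2]=2 ship[0->1]=2 prod=2 -> inv=[2 14 2 17]
Step 6: demand=2,sold=2 ship[2->3]=2 ship[1->2]=2 ship[0->1]=2 prod=2 -> inv=[2 14 2 17]
Step 7: demand=2,sold=2 ship[2->3]=2 ship[1->2]=2 ship[0->1]=2 prod=2 -> inv=[2 14 2 17]
Step 8: demand=2,sold=2 ship[2->3]=2 ship[1->2]=2 ship[0->1]=2 prod=2 -> inv=[2 14 2 17]

2 14 2 17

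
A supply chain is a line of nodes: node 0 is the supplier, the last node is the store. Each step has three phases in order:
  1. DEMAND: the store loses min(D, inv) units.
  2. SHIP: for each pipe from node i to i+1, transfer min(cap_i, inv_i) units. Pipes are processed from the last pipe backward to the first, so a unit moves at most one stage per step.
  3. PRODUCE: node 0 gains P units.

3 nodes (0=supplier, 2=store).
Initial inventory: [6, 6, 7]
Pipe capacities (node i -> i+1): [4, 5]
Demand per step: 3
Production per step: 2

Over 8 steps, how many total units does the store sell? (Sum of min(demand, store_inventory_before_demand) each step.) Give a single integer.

Answer: 24

Derivation:
Step 1: sold=3 (running total=3) -> [4 5 9]
Step 2: sold=3 (running total=6) -> [2 4 11]
Step 3: sold=3 (running total=9) -> [2 2 12]
Step 4: sold=3 (running total=12) -> [2 2 11]
Step 5: sold=3 (running total=15) -> [2 2 10]
Step 6: sold=3 (running total=18) -> [2 2 9]
Step 7: sold=3 (running total=21) -> [2 2 8]
Step 8: sold=3 (running total=24) -> [2 2 7]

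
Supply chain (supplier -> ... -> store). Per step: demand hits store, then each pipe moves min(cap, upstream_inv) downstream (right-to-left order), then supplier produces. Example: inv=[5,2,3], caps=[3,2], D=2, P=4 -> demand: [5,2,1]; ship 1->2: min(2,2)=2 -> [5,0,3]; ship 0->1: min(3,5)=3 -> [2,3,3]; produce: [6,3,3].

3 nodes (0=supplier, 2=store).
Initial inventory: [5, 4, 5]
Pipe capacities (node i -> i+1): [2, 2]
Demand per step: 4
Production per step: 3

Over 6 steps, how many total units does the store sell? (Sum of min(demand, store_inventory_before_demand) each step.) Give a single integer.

Step 1: sold=4 (running total=4) -> [6 4 3]
Step 2: sold=3 (running total=7) -> [7 4 2]
Step 3: sold=2 (running total=9) -> [8 4 2]
Step 4: sold=2 (running total=11) -> [9 4 2]
Step 5: sold=2 (running total=13) -> [10 4 2]
Step 6: sold=2 (running total=15) -> [11 4 2]

Answer: 15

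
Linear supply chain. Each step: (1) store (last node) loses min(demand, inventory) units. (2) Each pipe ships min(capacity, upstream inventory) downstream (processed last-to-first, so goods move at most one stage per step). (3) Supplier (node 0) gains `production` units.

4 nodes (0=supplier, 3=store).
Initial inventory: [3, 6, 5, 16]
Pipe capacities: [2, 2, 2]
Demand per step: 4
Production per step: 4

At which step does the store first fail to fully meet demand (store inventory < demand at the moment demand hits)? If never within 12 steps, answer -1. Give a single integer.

Step 1: demand=4,sold=4 ship[2->3]=2 ship[1->2]=2 ship[0->1]=2 prod=4 -> [5 6 5 14]
Step 2: demand=4,sold=4 ship[2->3]=2 ship[1->2]=2 ship[0->1]=2 prod=4 -> [7 6 5 12]
Step 3: demand=4,sold=4 ship[2->3]=2 ship[1->2]=2 ship[0->1]=2 prod=4 -> [9 6 5 10]
Step 4: demand=4,sold=4 ship[2->3]=2 ship[1->2]=2 ship[0->1]=2 prod=4 -> [11 6 5 8]
Step 5: demand=4,sold=4 ship[2->3]=2 ship[1->2]=2 ship[0->1]=2 prod=4 -> [13 6 5 6]
Step 6: demand=4,sold=4 ship[2->3]=2 ship[1->2]=2 ship[0->1]=2 prod=4 -> [15 6 5 4]
Step 7: demand=4,sold=4 ship[2->3]=2 ship[1->2]=2 ship[0->1]=2 prod=4 -> [17 6 5 2]
Step 8: demand=4,sold=2 ship[2->3]=2 ship[1->2]=2 ship[0->1]=2 prod=4 -> [19 6 5 2]
Step 9: demand=4,sold=2 ship[2->3]=2 ship[1->2]=2 ship[0->1]=2 prod=4 -> [21 6 5 2]
Step 10: demand=4,sold=2 ship[2->3]=2 ship[1->2]=2 ship[0->1]=2 prod=4 -> [23 6 5 2]
Step 11: demand=4,sold=2 ship[2->3]=2 ship[1->2]=2 ship[0->1]=2 prod=4 -> [25 6 5 2]
Step 12: demand=4,sold=2 ship[2->3]=2 ship[1->2]=2 ship[0->1]=2 prod=4 -> [27 6 5 2]
First stockout at step 8

8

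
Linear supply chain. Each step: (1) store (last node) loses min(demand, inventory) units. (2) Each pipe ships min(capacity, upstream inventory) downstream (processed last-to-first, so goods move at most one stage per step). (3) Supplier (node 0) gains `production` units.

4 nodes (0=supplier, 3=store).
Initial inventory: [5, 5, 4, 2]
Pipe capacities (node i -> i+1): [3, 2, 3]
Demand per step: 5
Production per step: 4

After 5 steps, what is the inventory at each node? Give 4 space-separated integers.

Step 1: demand=5,sold=2 ship[2->3]=3 ship[1->2]=2 ship[0->1]=3 prod=4 -> inv=[6 6 3 3]
Step 2: demand=5,sold=3 ship[2->3]=3 ship[1->2]=2 ship[0->1]=3 prod=4 -> inv=[7 7 2 3]
Step 3: demand=5,sold=3 ship[2->3]=2 ship[1->2]=2 ship[0->1]=3 prod=4 -> inv=[8 8 2 2]
Step 4: demand=5,sold=2 ship[2->3]=2 ship[1->2]=2 ship[0->1]=3 prod=4 -> inv=[9 9 2 2]
Step 5: demand=5,sold=2 ship[2->3]=2 ship[1->2]=2 ship[0->1]=3 prod=4 -> inv=[10 10 2 2]

10 10 2 2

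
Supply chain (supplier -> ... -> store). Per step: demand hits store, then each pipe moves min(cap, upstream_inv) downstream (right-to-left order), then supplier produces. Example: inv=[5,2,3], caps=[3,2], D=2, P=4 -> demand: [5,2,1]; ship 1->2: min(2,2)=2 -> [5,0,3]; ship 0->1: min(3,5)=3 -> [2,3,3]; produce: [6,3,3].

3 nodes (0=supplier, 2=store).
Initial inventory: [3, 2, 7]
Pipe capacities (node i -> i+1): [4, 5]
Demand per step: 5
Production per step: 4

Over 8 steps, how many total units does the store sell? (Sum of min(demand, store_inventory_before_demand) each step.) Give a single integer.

Step 1: sold=5 (running total=5) -> [4 3 4]
Step 2: sold=4 (running total=9) -> [4 4 3]
Step 3: sold=3 (running total=12) -> [4 4 4]
Step 4: sold=4 (running total=16) -> [4 4 4]
Step 5: sold=4 (running total=20) -> [4 4 4]
Step 6: sold=4 (running total=24) -> [4 4 4]
Step 7: sold=4 (running total=28) -> [4 4 4]
Step 8: sold=4 (running total=32) -> [4 4 4]

Answer: 32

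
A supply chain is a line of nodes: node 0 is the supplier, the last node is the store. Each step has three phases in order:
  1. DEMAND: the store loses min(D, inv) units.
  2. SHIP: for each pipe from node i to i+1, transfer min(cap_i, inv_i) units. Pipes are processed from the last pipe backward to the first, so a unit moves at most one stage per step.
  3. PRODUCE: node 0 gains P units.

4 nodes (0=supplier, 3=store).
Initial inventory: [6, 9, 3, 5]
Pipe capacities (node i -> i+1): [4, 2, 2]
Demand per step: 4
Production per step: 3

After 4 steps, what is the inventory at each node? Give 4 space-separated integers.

Step 1: demand=4,sold=4 ship[2->3]=2 ship[1->2]=2 ship[0->1]=4 prod=3 -> inv=[5 11 3 3]
Step 2: demand=4,sold=3 ship[2->3]=2 ship[1->2]=2 ship[0->1]=4 prod=3 -> inv=[4 13 3 2]
Step 3: demand=4,sold=2 ship[2->3]=2 ship[1->2]=2 ship[0->1]=4 prod=3 -> inv=[3 15 3 2]
Step 4: demand=4,sold=2 ship[2->3]=2 ship[1->2]=2 ship[0->1]=3 prod=3 -> inv=[3 16 3 2]

3 16 3 2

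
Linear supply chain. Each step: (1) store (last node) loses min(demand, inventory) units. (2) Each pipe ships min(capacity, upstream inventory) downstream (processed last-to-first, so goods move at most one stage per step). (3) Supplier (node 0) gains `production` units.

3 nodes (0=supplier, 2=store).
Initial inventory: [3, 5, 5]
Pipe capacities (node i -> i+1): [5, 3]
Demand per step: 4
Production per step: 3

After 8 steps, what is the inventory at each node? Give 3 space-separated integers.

Step 1: demand=4,sold=4 ship[1->2]=3 ship[0->1]=3 prod=3 -> inv=[3 5 4]
Step 2: demand=4,sold=4 ship[1->2]=3 ship[0->1]=3 prod=3 -> inv=[3 5 3]
Step 3: demand=4,sold=3 ship[1->2]=3 ship[0->1]=3 prod=3 -> inv=[3 5 3]
Step 4: demand=4,sold=3 ship[1->2]=3 ship[0->1]=3 prod=3 -> inv=[3 5 3]
Step 5: demand=4,sold=3 ship[1->2]=3 ship[0->1]=3 prod=3 -> inv=[3 5 3]
Step 6: demand=4,sold=3 ship[1->2]=3 ship[0->1]=3 prod=3 -> inv=[3 5 3]
Step 7: demand=4,sold=3 ship[1->2]=3 ship[0->1]=3 prod=3 -> inv=[3 5 3]
Step 8: demand=4,sold=3 ship[1->2]=3 ship[0->1]=3 prod=3 -> inv=[3 5 3]

3 5 3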